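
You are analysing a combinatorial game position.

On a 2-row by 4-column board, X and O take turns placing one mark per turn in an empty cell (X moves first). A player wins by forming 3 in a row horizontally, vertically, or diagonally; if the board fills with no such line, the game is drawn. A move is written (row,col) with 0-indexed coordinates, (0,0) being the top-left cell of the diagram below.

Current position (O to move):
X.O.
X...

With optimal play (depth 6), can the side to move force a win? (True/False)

O winning at [X.O./X...]: False

p1 O@[X.O./X...]: (0,1)[XOO./X...]+0* (0,3)[X.OO/X...]+0 (1,1)[X.O./XO..]+0 (1,2)[X.O./X.O.]+0 (1,3)[X.O./X..O]+0
p2 X@[XOO./X...]: (0,3)[XOOX/X...]+0* (1,1)[XOO./XX..]-1 (1,2)[XOO./X.X.]-1 (1,3)[XOO./X..X]-1
p3 O@[XOOX/X...]: (1,1)[XOOX/XO..]+0* (1,2)[XOOX/X.O.]+0 (1,3)[XOOX/X..O]+0
p4 X@[XOOX/XO..]: (1,2)[XOOX/XOX.]+0* (1,3)[XOOX/XO.X]+0
p5 O@[XOOX/XOX.]: (1,3)[XOOX/XOXO]+0*
p6 X@[XOOX/XOXO] terminal +0; root [X.O./X...] d6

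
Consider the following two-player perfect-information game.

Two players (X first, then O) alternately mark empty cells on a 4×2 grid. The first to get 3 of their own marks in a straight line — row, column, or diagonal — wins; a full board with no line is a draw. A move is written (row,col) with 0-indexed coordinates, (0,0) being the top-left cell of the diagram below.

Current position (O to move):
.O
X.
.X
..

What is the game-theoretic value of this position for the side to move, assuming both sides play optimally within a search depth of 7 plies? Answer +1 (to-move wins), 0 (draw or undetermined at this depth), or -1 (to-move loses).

[.O/X./.X/..] O move#1: (0,0):+0/OO/X./.X/..*, (1,1):-1/.O/XO/.X/.., (2,0):+0/.O/X./OX/.., (3,0):+0/.O/X./.X/O., (3,1):-1/.O/X./.X/.O
[OO/X./.X/..] X move#2: (1,1):+0/OO/XX/.X/..*, (2,0):+0/OO/X./XX/.., (3,0):+0/OO/X./.X/X., (3,1):+0/OO/X./.X/.X
[OO/XX/.X/..] O move#3: (2,0):-1/OO/XX/OX/.., (3,0):-1/OO/XX/.X/O., (3,1):+0/OO/XX/.X/.O*
[OO/XX/.X/.O] X move#4: (2,0):+0/OO/XX/XX/.O*, (3,0):+0/OO/XX/.X/XO
[OO/XX/XX/.O] O move#5: (3,0):+0/OO/XX/XX/OO*
[OO/XX/XX/OO] end (terminal +0, X#6); searched .O/X./.X/.. to 7

value(.O/X./.X/.., O) = 0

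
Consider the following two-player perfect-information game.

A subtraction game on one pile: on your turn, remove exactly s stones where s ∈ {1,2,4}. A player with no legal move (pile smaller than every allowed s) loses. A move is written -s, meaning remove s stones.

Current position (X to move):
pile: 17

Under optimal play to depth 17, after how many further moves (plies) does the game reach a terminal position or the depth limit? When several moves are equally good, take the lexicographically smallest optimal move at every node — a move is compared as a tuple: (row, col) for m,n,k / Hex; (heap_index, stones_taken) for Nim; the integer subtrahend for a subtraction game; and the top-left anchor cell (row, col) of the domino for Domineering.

PV length from [17]: 11 plies

[17] X move#1: -1:-1/16, -2:+1/15*, -4:-1/13
[15] O move#2: -1:-1/14*, -2:-1/13, -4:-1/11
[14] X move#3: -1:-1/13, -2:+1/12*, -4:-1/10
[12] O move#4: -1:-1/11*, -2:-1/10, -4:-1/8
[11] X move#5: -1:-1/10, -2:+1/9*, -4:-1/7
[9] O move#6: -1:-1/8*, -2:-1/7, -4:-1/5
[8] X move#7: -1:-1/7, -2:+1/6*, -4:-1/4
[6] O move#8: -1:-1/5*, -2:-1/4, -4:-1/2
[5] X move#9: -1:-1/4, -2:+1/3*, -4:-1/1
[3] O move#10: -1:-1/2*, -2:-1/1
[2] X move#11: -1:-1/1, -2:+1/0*
[0] end (terminal -1, O#12); searched 17 to 17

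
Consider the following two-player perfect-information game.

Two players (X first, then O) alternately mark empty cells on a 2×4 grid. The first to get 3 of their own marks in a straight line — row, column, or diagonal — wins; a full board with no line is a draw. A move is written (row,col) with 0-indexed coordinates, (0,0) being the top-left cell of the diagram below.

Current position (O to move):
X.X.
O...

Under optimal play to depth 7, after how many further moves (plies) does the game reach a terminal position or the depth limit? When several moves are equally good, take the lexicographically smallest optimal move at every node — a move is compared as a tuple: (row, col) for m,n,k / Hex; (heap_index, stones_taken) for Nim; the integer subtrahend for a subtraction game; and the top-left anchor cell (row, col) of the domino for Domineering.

ply 1, O at X.X./O... | (0,1)=+0→XOX./O...*; (0,3)=-1→X.XO/O...; (1,1)=-1→X.X./OO..; (1,2)=-1→X.X./O.O.; (1,3)=-1→X.X./O..O
ply 2, X at XOX./O... | (0,3)=+0→XOXX/O...*; (1,1)=+0→XOX./OX..; (1,2)=+0→XOX./O.X.; (1,3)=+0→XOX./O..X
ply 3, O at XOXX/O... | (1,1)=+0→XOXX/OO..*; (1,2)=+0→XOXX/O.O.; (1,3)=+0→XOXX/O..O
ply 4, X at XOXX/OO.. | (1,2)=+0→XOXX/OOX.*; (1,3)=-1→XOXX/OO.X
ply 5, O at XOXX/OOX. | (1,3)=+0→XOXX/OOXO*
ply 6: XOXX/OOXO is terminal +0 (X); from X.X./O... depth 7

PV length from [X.X./O...]: 5 plies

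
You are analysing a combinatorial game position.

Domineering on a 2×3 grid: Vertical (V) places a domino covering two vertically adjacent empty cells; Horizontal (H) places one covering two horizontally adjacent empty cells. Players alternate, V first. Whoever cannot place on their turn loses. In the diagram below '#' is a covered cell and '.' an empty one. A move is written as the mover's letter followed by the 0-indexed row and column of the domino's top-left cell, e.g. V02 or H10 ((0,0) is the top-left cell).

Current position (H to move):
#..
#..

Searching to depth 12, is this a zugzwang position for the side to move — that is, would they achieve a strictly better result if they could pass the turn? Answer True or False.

ply 1, H at #../#.. | H01=+1→###/#..*; H11=+1→#../###
ply 2: ###/#.. is terminal -1 (V); from #../#.. depth 12
pass branch (V moves first from the same position):
  | ply 1, V at #../#.. | V01=+1→##./##.*; V02=+1→#.#/#.#
  | ply 2: ##./##. is terminal -1 (H); from #../#.. depth 12
H moving scores +1; H passing scores -1

zugzwang(#../#.., H) = False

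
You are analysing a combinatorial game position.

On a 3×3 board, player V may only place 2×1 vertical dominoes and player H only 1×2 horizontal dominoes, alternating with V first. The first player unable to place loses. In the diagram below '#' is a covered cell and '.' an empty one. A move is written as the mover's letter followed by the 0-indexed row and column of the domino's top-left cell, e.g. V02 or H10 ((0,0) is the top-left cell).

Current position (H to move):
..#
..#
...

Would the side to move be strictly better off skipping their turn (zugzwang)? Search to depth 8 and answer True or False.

[..#/..#/...] H move#1: H00:-1/###/..#/..., H10:+1/..#/###/...*, H20:-1/..#/..#/##., H21:-1/..#/..#/.##
[..#/###/...] end (terminal -1, V#2); searched ..#/..#/... to 8
pass branch (V moves first from the same position):
  | [..#/..#/...] V move#1: V00:+1/#.#/#.#/...*, V01:+1/.##/.##/..., V10:+1/..#/#.#/#.., V11:+1/..#/.##/.#.
  | [#.#/#.#/...] H move#2: H20:-1/#.#/#.#/##.*, H21:-1/#.#/#.#/.##
  | [#.#/#.#/##.] V move#3: V01:+1/###/###/##.*
  | [###/###/##.] end (terminal -1, H#4); searched ..#/..#/... to 8
H moving scores +1; H passing scores -1

zugzwang(..#/..#/..., H) = False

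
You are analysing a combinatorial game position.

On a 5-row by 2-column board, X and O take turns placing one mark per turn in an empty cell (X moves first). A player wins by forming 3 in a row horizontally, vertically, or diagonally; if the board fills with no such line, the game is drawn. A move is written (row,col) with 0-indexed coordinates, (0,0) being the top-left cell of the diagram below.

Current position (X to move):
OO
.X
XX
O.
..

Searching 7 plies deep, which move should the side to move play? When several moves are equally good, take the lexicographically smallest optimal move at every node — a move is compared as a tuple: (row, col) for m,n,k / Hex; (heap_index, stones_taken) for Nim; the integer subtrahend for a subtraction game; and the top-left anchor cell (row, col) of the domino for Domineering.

[OO/.X/XX/O./..] X move#1: (1,0):+0/OO/XX/XX/O./.., (3,1):+1/OO/.X/XX/OX/..*, (4,0):+0/OO/.X/XX/O./X., (4,1):+0/OO/.X/XX/O./.X
[OO/.X/XX/OX/..] end (terminal -1, O#2); searched OO/.X/XX/O./.. to 7

X's best at [OO/.X/XX/O./..]: (3,1)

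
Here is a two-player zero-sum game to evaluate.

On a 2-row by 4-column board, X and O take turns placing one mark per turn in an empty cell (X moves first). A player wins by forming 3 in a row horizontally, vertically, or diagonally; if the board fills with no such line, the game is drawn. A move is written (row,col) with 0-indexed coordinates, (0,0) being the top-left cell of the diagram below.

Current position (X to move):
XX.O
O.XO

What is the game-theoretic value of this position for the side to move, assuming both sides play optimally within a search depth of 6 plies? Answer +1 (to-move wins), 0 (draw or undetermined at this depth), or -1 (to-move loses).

value(XX.O/O.XO, X) = +1

[XX.O/O.XO] X move#1: (0,2):+1/XXXO/O.XO*, (1,1):+0/XX.O/OXXO
[XXXO/O.XO] end (terminal -1, O#2); searched XX.O/O.XO to 6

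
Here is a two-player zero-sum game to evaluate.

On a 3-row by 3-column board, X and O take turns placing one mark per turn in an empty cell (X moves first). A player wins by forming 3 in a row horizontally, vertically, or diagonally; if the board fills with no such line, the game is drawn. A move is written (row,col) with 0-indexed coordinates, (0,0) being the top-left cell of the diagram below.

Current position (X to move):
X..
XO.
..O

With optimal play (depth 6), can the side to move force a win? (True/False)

X winning at [X../XO./..O]: True

ply 1, X at X../XO./..O | (0,1)=+1→XX./XO./..O*; (0,2)=+1→X.X/XO./..O; (1,2)=-1→X../XOX/..O; (2,0)=+1→X../XO./X.O; (2,1)=+0→X../XO./.XO
ply 2, O at XX./XO./..O | (0,2)=-1→XXO/XO./..O*; (1,2)=-1→XX./XOO/..O; (2,0)=-1→XX./XO./O.O; (2,1)=-1→XX./XO./.OO
ply 3, X at XXO/XO./..O | (1,2)=-1→XXO/XOX/..O; (2,0)=+1→XXO/XO./X.O*; (2,1)=-1→XXO/XO./.XO
ply 4: XXO/XO./X.O is terminal -1 (O); from X../XO./..O depth 6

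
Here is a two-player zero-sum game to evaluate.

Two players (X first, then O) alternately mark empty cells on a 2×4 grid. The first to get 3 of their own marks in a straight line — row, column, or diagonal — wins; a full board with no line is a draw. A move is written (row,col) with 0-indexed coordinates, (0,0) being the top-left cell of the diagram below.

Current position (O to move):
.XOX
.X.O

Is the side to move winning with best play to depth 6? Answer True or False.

ply 1, O at .XOX/.X.O | (0,0)=+0→OXOX/.X.O*; (1,0)=+0→.XOX/OX.O; (1,2)=+0→.XOX/.XOO
ply 2, X at OXOX/.X.O | (1,0)=+0→OXOX/XX.O*; (1,2)=+0→OXOX/.XXO
ply 3, O at OXOX/XX.O | (1,2)=+0→OXOX/XXOO*
ply 4: OXOX/XXOO is terminal +0 (X); from .XOX/.X.O depth 6

O winning at [.XOX/.X.O]: False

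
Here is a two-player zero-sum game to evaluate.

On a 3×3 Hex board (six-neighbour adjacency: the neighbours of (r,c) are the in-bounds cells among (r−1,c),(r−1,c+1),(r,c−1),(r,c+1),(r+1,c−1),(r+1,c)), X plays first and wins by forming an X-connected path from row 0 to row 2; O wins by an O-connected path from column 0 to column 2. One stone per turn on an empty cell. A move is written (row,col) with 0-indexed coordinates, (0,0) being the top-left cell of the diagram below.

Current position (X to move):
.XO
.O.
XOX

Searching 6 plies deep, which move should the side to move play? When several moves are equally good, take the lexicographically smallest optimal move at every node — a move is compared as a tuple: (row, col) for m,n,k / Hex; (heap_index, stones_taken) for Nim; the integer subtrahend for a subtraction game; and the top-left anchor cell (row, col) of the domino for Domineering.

ply 1, X at .XO/.O./XOX | (0,0)=-1→XXO/.O./XOX; (1,0)=+1→.XO/XO./XOX*; (1,2)=-1→.XO/.OX/XOX
ply 2: .XO/XO./XOX is terminal -1 (O); from .XO/.O./XOX depth 6

X's best at [.XO/.O./XOX]: (1,0)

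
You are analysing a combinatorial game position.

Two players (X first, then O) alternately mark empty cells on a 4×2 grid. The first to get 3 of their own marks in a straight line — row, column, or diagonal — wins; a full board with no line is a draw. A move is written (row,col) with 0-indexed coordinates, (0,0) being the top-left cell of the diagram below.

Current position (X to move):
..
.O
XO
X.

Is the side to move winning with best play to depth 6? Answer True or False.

[../.O/XO/X.] X move#1: (0,0):-1/X./.O/XO/X., (0,1):-1/.X/.O/XO/X., (1,0):+1/../XO/XO/X.*, (3,1):-1/../.O/XO/XX
[../XO/XO/X.] end (terminal -1, O#2); searched ../.O/XO/X. to 6

X winning at [../.O/XO/X.]: True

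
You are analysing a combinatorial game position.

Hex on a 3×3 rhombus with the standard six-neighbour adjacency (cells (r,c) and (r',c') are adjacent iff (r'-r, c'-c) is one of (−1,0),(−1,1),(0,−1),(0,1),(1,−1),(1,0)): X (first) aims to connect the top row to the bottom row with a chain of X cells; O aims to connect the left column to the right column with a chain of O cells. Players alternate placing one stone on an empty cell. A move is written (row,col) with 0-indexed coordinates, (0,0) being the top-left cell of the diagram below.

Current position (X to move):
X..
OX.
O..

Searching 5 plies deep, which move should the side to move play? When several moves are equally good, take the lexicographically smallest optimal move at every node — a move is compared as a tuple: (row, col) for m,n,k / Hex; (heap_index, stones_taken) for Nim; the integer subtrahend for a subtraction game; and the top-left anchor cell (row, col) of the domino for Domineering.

X's best at [X../OX./O..]: (1,2)

ply 1, X at X../OX./O.. | (0,1)=-1→XX./OX./O..; (0,2)=-1→X.X/OX./O..; (1,2)=+1→X../OXX/O..*; (2,1)=+1→X../OX./OX.; (2,2)=+1→X../OX./O.X
ply 2, O at X../OXX/O.. | (0,1)=-1→XO./OXX/O..*; (0,2)=-1→X.O/OXX/O..; (2,1)=-1→X../OXX/OO.; (2,2)=-1→X../OXX/O.O
ply 3, X at XO./OXX/O.. | (0,2)=+1→XOX/OXX/O..*; (2,1)=-1→XO./OXX/OX.; (2,2)=-1→XO./OXX/O.X
ply 4, O at XOX/OXX/O.. | (2,1)=-1→XOX/OXX/OO.*; (2,2)=-1→XOX/OXX/O.O
ply 5, X at XOX/OXX/OO. | (2,2)=+1→XOX/OXX/OOX*
ply 6: XOX/OXX/OOX is terminal -1 (O); from X../OX./O.. depth 5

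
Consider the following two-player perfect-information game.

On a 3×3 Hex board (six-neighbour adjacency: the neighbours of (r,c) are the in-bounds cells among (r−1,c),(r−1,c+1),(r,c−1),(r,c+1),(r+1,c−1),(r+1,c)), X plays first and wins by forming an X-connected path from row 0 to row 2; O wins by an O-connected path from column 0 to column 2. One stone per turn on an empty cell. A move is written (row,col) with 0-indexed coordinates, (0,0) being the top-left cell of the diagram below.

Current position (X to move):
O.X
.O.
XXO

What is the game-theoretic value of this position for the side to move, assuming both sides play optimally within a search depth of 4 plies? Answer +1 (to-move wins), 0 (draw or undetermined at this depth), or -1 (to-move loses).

p1 X@[O.X/.O./XXO]: (0,1)[OXX/.O./XXO]+1* (1,0)[O.X/XO./XXO]+1 (1,2)[O.X/.OX/XXO]+1
p2 O@[OXX/.O./XXO]: (1,0)[OXX/OO./XXO]-1* (1,2)[OXX/.OO/XXO]-1
p3 X@[OXX/OO./XXO]: (1,2)[OXX/OOX/XXO]+1*
p4 O@[OXX/OOX/XXO] terminal -1; root [O.X/.O./XXO] d4

value(O.X/.O./XXO, X) = +1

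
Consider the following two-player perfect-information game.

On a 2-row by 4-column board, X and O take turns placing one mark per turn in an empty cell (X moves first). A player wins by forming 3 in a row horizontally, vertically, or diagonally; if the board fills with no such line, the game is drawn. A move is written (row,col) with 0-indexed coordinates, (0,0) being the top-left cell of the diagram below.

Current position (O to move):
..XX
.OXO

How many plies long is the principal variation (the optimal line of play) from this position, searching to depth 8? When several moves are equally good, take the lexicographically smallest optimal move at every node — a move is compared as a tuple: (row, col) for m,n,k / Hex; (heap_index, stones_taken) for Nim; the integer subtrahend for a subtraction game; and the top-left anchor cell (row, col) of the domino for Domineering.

ply 1, O at ..XX/.OXO | (0,0)=-1→O.XX/.OXO; (0,1)=+0→.OXX/.OXO*; (1,0)=-1→..XX/OOXO
ply 2, X at .OXX/.OXO | (0,0)=+0→XOXX/.OXO*; (1,0)=+0→.OXX/XOXO
ply 3, O at XOXX/.OXO | (1,0)=+0→XOXX/OOXO*
ply 4: XOXX/OOXO is terminal +0 (X); from ..XX/.OXO depth 8

PV length from [..XX/.OXO]: 3 plies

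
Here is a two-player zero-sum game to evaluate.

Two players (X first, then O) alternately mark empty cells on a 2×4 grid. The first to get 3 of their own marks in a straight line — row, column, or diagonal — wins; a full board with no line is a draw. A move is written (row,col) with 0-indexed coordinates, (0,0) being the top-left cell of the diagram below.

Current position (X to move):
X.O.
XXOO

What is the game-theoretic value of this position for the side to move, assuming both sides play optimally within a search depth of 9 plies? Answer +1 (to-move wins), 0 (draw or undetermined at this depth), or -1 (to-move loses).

value(X.O./XXOO, X) = 0

[X.O./XXOO] X move#1: (0,1):+0/XXO./XXOO*, (0,3):+0/X.OX/XXOO
[XXO./XXOO] O move#2: (0,3):+0/XXOO/XXOO*
[XXOO/XXOO] end (terminal +0, X#3); searched X.O./XXOO to 9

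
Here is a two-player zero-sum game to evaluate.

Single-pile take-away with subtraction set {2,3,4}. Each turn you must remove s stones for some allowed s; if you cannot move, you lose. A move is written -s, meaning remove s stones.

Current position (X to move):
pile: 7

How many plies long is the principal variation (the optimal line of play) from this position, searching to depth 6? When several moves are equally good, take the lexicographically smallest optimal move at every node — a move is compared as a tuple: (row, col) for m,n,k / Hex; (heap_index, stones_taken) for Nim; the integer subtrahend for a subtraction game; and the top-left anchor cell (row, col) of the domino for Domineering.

PV length from [7]: 2 plies

p1 X@[7]: -2[5]-1* -3[4]-1 -4[3]-1
p2 O@[5]: -2[3]-1 -3[2]-1 -4[1]+1*
p3 X@[1] terminal -1; root [7] d6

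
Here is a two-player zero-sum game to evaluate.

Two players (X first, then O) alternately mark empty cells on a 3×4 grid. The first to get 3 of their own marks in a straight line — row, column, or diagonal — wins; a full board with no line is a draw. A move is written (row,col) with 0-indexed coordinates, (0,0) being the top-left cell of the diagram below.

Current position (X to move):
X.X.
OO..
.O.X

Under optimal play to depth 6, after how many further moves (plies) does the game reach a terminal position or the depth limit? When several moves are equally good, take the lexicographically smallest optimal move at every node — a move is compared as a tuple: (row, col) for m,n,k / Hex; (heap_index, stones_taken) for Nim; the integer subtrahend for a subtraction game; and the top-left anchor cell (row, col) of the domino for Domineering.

ply 1, X at X.X./OO../.O.X | (0,1)=+1→XXX./OO../.O.X*; (0,3)=-1→X.XX/OO../.O.X; (1,2)=-1→X.X./OOX./.O.X; (1,3)=-1→X.X./OO.X/.O.X; (2,0)=-1→X.X./OO../XO.X; (2,2)=-1→X.X./OO../.OXX
ply 2: XXX./OO../.O.X is terminal -1 (O); from X.X./OO../.O.X depth 6

PV length from [X.X./OO../.O.X]: 1 ply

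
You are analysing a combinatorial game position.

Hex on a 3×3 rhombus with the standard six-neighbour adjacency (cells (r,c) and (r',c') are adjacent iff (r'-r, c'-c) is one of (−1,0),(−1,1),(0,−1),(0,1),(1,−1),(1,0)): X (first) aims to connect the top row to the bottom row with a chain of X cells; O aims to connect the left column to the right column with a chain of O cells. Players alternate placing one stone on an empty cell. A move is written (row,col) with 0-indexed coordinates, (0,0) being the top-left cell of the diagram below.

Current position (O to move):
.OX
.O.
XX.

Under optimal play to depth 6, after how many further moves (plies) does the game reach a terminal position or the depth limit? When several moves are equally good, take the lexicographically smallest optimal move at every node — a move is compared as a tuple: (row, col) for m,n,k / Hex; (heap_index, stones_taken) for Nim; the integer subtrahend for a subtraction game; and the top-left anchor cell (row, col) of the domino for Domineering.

PV length from [.OX/.O./XX.]: 3 plies

[.OX/.O./XX.] O move#1: (0,0):-1/OOX/.O./XX., (1,0):-1/.OX/OO./XX., (1,2):+1/.OX/.OO/XX.*, (2,2):-1/.OX/.O./XXO
[.OX/.OO/XX.] X move#2: (0,0):-1/XOX/.OO/XX.*, (1,0):-1/.OX/XOO/XX., (2,2):-1/.OX/.OO/XXX
[XOX/.OO/XX.] O move#3: (1,0):+1/XOX/OOO/XX.*, (2,2):-1/XOX/.OO/XXO
[XOX/OOO/XX.] end (terminal -1, X#4); searched .OX/.O./XX. to 6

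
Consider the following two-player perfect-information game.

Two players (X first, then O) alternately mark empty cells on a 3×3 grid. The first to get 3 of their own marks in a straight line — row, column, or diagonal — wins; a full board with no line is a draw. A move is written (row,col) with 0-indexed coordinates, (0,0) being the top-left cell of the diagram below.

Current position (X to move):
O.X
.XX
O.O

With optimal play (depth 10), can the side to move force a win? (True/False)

X winning at [O.X/.XX/O.O]: True

[O.X/.XX/O.O] X move#1: (0,1):-1/OXX/.XX/O.O, (1,0):+1/O.X/XXX/O.O*, (2,1):-1/O.X/.XX/OXO
[O.X/XXX/O.O] end (terminal -1, O#2); searched O.X/.XX/O.O to 10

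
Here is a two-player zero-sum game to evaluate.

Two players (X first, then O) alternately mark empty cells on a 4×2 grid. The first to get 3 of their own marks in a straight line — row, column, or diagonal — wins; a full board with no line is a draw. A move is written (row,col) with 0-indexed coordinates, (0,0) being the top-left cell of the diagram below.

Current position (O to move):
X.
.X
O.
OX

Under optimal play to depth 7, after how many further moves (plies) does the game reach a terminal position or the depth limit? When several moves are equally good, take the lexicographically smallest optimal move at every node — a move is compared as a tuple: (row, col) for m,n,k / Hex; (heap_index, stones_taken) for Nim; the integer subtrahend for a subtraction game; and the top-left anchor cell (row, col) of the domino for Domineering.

ply 1, O at X./.X/O./OX | (0,1)=-1→XO/.X/O./OX; (1,0)=+1→X./OX/O./OX*; (2,1)=+0→X./.X/OO/OX
ply 2: X./OX/O./OX is terminal -1 (X); from X./.X/O./OX depth 7

PV length from [X./.X/O./OX]: 1 ply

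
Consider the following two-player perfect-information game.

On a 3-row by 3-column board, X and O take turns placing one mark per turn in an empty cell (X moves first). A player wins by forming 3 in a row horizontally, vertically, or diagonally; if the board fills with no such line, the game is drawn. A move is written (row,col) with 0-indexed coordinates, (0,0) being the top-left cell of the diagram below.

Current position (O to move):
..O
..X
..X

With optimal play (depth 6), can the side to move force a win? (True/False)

p1 O@[..O/..X/..X]: (0,0)[O.O/..X/..X]+1* (0,1)[.OO/..X/..X]+1 (1,0)[..O/O.X/..X]+0 (1,1)[..O/.OX/..X]+0 (2,0)[..O/..X/O.X]-1 (2,1)[..O/..X/.OX]-1
p2 X@[O.O/..X/..X]: (0,1)[OXO/..X/..X]-1* (1,0)[O.O/X.X/..X]-1 (1,1)[O.O/.XX/..X]-1 (2,0)[O.O/..X/X.X]-1 (2,1)[O.O/..X/.XX]-1
p3 O@[OXO/..X/..X]: (1,0)[OXO/O.X/..X]+0 (1,1)[OXO/.OX/..X]+0 (2,0)[OXO/..X/O.X]+1* (2,1)[OXO/..X/.OX]+0
p4 X@[OXO/..X/O.X]: (1,0)[OXO/X.X/O.X]-1* (1,1)[OXO/.XX/O.X]-1 (2,1)[OXO/..X/OXX]-1
p5 O@[OXO/X.X/O.X]: (1,1)[OXO/XOX/O.X]+1* (2,1)[OXO/X.X/OOX]-1
p6 X@[OXO/XOX/O.X] terminal -1; root [..O/..X/..X] d6

O winning at [..O/..X/..X]: True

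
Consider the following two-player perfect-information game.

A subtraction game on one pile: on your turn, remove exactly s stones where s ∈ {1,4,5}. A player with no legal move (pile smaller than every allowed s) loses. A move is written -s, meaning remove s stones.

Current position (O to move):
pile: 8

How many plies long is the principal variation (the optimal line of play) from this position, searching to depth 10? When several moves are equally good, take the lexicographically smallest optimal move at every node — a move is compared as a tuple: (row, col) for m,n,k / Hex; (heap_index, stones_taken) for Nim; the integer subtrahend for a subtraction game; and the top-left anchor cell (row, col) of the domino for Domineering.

p1 O@[8]: -1[7]-1* -4[4]-1 -5[3]-1
p2 X@[7]: -1[6]-1 -4[3]-1 -5[2]+1*
p3 O@[2]: -1[1]-1*
p4 X@[1]: -1[0]+1*
p5 O@[0] terminal -1; root [8] d10

PV length from [8]: 4 plies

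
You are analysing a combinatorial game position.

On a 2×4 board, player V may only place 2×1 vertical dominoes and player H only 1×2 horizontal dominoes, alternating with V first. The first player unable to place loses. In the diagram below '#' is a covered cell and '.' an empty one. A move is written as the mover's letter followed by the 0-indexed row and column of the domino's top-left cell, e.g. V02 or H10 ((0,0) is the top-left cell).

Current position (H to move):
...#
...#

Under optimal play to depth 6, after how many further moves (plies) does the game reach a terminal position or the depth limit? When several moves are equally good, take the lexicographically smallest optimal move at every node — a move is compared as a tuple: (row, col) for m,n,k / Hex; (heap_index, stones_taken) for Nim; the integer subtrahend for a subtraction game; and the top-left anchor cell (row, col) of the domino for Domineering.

p1 H@[...#/...#]: H00[##.#/...#]+1* H01[.###/...#]+1 H10[...#/##.#]+1 H11[...#/.###]+1
p2 V@[##.#/...#]: V02[####/..##]-1*
p3 H@[####/..##]: H10[####/####]+1*
p4 V@[####/####] terminal -1; root [...#/...#] d6

PV length from [...#/...#]: 3 plies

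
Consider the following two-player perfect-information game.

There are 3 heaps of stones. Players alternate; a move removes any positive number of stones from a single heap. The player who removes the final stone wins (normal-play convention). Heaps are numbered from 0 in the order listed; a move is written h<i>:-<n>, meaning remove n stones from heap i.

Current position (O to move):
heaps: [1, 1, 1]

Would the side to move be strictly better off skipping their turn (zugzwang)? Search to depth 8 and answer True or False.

[(1,1,1)] O move#1: h0:-1:+1/(0,1,1)*, h1:-1:+1/(1,0,1), h2:-1:+1/(1,1,0)
[(0,1,1)] X move#2: h1:-1:-1/(0,0,1)*, h2:-1:-1/(0,1,0)
[(0,0,1)] O move#3: h2:-1:+1/(0,0,0)*
[(0,0,0)] end (terminal -1, X#4); searched (1,1,1) to 8
pass branch (X moves first from the same position):
  | [(1,1,1)] X move#1: h0:-1:+1/(0,1,1)*, h1:-1:+1/(1,0,1), h2:-1:+1/(1,1,0)
  | [(0,1,1)] O move#2: h1:-1:-1/(0,0,1)*, h2:-1:-1/(0,1,0)
  | [(0,0,1)] X move#3: h2:-1:+1/(0,0,0)*
  | [(0,0,0)] end (terminal -1, O#4); searched (1,1,1) to 8
O moving scores +1; O passing scores -1

zugzwang((1,1,1), O) = False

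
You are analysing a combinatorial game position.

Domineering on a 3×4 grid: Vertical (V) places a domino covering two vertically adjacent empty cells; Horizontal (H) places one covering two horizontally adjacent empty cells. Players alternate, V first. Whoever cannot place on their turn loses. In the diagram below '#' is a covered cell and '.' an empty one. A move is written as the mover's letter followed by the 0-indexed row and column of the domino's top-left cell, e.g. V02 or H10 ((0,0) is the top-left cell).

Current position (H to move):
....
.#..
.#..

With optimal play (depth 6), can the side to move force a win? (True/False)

[..../.#../.#..] H move#1: H00:-1/##../.#../.#.., H01:-1/.##./.#../.#.., H02:-1/..##/.#../.#.., H12:+1/..../.###/.#..*, H22:-1/..../.#../.###
[..../.###/.#..] V move#2: V00:-1/#.../####/.#..*, V10:-1/..../####/##..
[#.../####/.#..] H move#3: H01:+1/###./####/.#..*, H02:+1/#.##/####/.#.., H22:+1/#.../####/.###
[###./####/.#..] end (terminal -1, V#4); searched ..../.#../.#.. to 6

H winning at [..../.#../.#..]: True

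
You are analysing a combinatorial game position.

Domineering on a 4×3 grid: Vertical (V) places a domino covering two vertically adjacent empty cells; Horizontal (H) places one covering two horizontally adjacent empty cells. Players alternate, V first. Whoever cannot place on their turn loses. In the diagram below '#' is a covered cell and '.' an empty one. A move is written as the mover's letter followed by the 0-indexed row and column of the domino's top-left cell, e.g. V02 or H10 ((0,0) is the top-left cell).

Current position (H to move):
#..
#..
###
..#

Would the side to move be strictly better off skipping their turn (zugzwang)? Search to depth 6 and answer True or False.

zugzwang(#../#../###/..#, H) = False

[#../#../###/..#] H move#1: H01:+1/###/#../###/..#*, H11:+1/#../###/###/..#, H30:-1/#../#../###/###
[###/#../###/..#] end (terminal -1, V#2); searched #../#../###/..# to 6
pass branch (V moves first from the same position):
  | [#../#../###/..#] V move#1: V01:+1/##./##./###/..#*, V02:+1/#.#/#.#/###/..#
  | [##./##./###/..#] H move#2: H30:-1/##./##./###/###*
  | [##./##./###/###] V move#3: V02:+1/###/###/###/###*
  | [###/###/###/###] end (terminal -1, H#4); searched #../#../###/..# to 6
H moving scores +1; H passing scores -1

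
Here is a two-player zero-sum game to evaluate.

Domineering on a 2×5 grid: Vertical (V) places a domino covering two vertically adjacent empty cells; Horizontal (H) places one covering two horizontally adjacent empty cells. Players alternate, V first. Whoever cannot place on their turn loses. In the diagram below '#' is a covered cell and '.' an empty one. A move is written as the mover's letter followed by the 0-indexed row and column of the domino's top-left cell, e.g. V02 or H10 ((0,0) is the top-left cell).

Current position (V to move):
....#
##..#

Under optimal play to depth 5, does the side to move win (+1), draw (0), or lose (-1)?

ply 1, V at ....#/##..# | V02=+1→..#.#/###.#*; V03=-1→...##/##.##
ply 2, H at ..#.#/###.# | H00=-1→###.#/###.#*
ply 3, V at ###.#/###.# | V03=+1→#####/#####*
ply 4: #####/##### is terminal -1 (H); from ....#/##..# depth 5

value(....#/##..#, V) = +1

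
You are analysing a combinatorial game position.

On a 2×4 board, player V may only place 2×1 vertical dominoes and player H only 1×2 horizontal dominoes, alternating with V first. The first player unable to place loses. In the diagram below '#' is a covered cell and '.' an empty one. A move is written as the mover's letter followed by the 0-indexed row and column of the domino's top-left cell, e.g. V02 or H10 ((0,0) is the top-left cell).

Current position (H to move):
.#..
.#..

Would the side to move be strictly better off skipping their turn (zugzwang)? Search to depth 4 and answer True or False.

zugzwang(.#../.#.., H) = False

ply 1, H at .#../.#.. | H02=+1→.###/.#..*; H12=+1→.#../.###
ply 2, V at .###/.#.. | V00=-1→####/##..*
ply 3, H at ####/##.. | H12=+1→####/####*
ply 4: ####/#### is terminal -1 (V); from .#../.#.. depth 4
if H skipped the turn, V would face:
~ ply 1, V at .#../.#.. | V00=-1→##../##..; V02=+1→.##./.##.*; V03=+1→.#.#/.#.#
~ ply 2: .##./.##. is terminal -1 (H); from .#../.#.. depth 4
compare (H): move=+1 vs pass=-1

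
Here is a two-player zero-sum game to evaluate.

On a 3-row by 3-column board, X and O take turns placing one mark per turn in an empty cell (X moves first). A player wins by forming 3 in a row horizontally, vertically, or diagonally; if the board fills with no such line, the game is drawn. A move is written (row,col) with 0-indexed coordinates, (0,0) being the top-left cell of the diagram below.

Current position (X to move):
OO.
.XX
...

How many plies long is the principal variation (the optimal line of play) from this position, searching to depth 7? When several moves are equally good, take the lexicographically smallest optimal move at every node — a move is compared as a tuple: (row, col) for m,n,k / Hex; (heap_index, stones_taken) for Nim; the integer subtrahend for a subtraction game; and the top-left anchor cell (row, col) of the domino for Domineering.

[OO./.XX/...] X move#1: (0,2):+1/OOX/.XX/...*, (1,0):+1/OO./XXX/..., (2,0):-1/OO./.XX/X.., (2,1):-1/OO./.XX/.X., (2,2):-1/OO./.XX/..X
[OOX/.XX/...] O move#2: (1,0):-1/OOX/OXX/...*, (2,0):-1/OOX/.XX/O.., (2,1):-1/OOX/.XX/.O., (2,2):-1/OOX/.XX/..O
[OOX/OXX/...] X move#3: (2,0):+1/OOX/OXX/X..*, (2,1):-1/OOX/OXX/.X., (2,2):+1/OOX/OXX/..X
[OOX/OXX/X..] end (terminal -1, O#4); searched OO./.XX/... to 7

PV length from [OO./.XX/...]: 3 plies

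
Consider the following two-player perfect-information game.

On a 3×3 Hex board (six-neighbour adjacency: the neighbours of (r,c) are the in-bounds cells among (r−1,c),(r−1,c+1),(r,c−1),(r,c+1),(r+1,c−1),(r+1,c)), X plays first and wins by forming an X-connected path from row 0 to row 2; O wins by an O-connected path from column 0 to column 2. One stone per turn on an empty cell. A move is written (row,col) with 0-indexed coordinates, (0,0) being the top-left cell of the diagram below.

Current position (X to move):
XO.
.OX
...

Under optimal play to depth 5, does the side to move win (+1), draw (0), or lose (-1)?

value(XO./.OX/..., X) = +1

[XO./.OX/...] X move#1: (0,2):+1/XOX/.OX/...*, (1,0):+1/XO./XOX/..., (2,0):+1/XO./.OX/X.., (2,1):-1/XO./.OX/.X., (2,2):-1/XO./.OX/..X
[XOX/.OX/...] O move#2: (1,0):-1/XOX/OOX/...*, (2,0):-1/XOX/.OX/O.., (2,1):-1/XOX/.OX/.O., (2,2):-1/XOX/.OX/..O
[XOX/OOX/...] X move#3: (2,0):+1/XOX/OOX/X..*, (2,1):+1/XOX/OOX/.X., (2,2):+1/XOX/OOX/..X
[XOX/OOX/X..] O move#4: (2,1):-1/XOX/OOX/XO.*, (2,2):-1/XOX/OOX/X.O
[XOX/OOX/XO.] X move#5: (2,2):+1/XOX/OOX/XOX*
[XOX/OOX/XOX] end (terminal -1, O#6); searched XO./.OX/... to 5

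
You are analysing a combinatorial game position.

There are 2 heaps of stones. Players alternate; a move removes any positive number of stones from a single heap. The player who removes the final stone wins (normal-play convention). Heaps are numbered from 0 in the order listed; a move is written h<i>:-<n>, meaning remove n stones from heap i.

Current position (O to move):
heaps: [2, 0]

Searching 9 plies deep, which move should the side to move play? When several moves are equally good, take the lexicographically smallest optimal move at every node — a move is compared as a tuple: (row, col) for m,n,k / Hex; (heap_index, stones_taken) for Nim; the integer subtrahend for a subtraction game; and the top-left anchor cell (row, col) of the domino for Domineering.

O's best at [(2,0)]: h0:-2

ply 1, O at (2,0) | h0:-1=-1→(1,0); h0:-2=+1→(0,0)*
ply 2: (0,0) is terminal -1 (X); from (2,0) depth 9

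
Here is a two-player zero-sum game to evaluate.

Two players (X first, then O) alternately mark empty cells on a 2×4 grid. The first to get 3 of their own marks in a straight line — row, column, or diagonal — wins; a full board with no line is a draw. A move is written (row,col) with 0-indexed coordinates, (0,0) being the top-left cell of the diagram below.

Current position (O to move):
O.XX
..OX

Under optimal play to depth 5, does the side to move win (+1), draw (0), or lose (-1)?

p1 O@[O.XX/..OX]: (0,1)[OOXX/..OX]+0* (1,0)[O.XX/O.OX]-1 (1,1)[O.XX/.OOX]-1
p2 X@[OOXX/..OX]: (1,0)[OOXX/X.OX]+0* (1,1)[OOXX/.XOX]+0
p3 O@[OOXX/X.OX]: (1,1)[OOXX/XOOX]+0*
p4 X@[OOXX/XOOX] terminal +0; root [O.XX/..OX] d5

value(O.XX/..OX, O) = 0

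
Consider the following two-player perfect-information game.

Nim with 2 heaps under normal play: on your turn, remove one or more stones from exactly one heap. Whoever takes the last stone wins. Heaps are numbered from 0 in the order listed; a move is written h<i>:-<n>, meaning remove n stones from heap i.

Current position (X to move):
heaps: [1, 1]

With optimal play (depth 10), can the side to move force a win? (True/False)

p1 X@[(1,1)]: h0:-1[(0,1)]-1* h1:-1[(1,0)]-1
p2 O@[(0,1)]: h1:-1[(0,0)]+1*
p3 X@[(0,0)] terminal -1; root [(1,1)] d10

X winning at [(1,1)]: False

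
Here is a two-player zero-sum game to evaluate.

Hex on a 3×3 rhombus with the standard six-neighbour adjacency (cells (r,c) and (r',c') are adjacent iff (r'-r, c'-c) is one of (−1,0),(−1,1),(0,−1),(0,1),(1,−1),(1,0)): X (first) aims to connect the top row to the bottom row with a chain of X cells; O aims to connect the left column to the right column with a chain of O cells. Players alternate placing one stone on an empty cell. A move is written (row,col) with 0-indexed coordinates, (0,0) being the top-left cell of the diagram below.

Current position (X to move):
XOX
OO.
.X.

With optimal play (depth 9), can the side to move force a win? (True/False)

X winning at [XOX/OO./.X.]: True

[XOX/OO./.X.] X move#1: (1,2):+1/XOX/OOX/.X.*, (2,0):-1/XOX/OO./XX., (2,2):-1/XOX/OO./.XX
[XOX/OOX/.X.] end (terminal -1, O#2); searched XOX/OO./.X. to 9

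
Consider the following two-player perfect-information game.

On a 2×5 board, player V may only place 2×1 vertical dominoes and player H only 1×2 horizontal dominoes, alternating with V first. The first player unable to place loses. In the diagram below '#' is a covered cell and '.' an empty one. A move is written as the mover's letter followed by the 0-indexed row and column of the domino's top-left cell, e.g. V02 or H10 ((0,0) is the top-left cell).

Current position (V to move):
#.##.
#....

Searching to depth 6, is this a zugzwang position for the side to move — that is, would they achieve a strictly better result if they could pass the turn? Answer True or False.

zugzwang(#.##./#...., V) = True

[#.##./#....] V move#1: V01:-1/####./##...*, V04:-1/#.###/#...#
[####./##...] H move#2: H12:-1/####./####., H13:+1/####./##.##*
[####./##.##] end (terminal -1, V#3); searched #.##./#.... to 6
suppose V passes — search the same position with H to move:
pass> [#.##./#....] H move#1: H11:-1/#.##./###..*, H12:-1/#.##./#.##., H13:-1/#.##./#..##
pass> [#.##./###..] V move#2: V04:+1/#.###/###.#*
pass> [#.###/###.#] end (terminal -1, H#3); searched #.##./#.... to 6
for V: play -1, pass +1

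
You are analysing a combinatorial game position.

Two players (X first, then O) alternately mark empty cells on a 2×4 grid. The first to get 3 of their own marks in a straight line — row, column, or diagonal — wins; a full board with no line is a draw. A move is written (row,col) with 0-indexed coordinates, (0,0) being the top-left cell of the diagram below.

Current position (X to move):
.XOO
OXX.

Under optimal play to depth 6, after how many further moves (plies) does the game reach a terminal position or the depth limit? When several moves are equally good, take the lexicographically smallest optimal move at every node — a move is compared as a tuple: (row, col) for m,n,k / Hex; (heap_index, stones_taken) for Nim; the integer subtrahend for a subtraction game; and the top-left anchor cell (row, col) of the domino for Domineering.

PV length from [.XOO/OXX.]: 1 ply

p1 X@[.XOO/OXX.]: (0,0)[XXOO/OXX.]+0 (1,3)[.XOO/OXXX]+1*
p2 O@[.XOO/OXXX] terminal -1; root [.XOO/OXX.] d6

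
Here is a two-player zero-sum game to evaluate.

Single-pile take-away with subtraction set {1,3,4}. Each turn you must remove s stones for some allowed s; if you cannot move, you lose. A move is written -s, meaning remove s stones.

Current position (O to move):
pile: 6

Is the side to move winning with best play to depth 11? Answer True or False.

ply 1, O at 6 | -1=-1→5; -3=-1→3; -4=+1→2*
ply 2, X at 2 | -1=-1→1*
ply 3, O at 1 | -1=+1→0*
ply 4: 0 is terminal -1 (X); from 6 depth 11

O winning at [6]: True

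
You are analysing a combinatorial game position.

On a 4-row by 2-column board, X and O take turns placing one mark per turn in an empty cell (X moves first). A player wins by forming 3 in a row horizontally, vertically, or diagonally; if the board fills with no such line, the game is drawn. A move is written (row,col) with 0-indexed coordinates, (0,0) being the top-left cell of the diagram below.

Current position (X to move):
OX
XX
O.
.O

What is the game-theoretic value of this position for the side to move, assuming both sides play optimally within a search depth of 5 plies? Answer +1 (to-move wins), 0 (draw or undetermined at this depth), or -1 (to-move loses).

value(OX/XX/O./.O, X) = +1

ply 1, X at OX/XX/O./.O | (2,1)=+1→OX/XX/OX/.O*; (3,0)=+0→OX/XX/O./XO
ply 2: OX/XX/OX/.O is terminal -1 (O); from OX/XX/O./.O depth 5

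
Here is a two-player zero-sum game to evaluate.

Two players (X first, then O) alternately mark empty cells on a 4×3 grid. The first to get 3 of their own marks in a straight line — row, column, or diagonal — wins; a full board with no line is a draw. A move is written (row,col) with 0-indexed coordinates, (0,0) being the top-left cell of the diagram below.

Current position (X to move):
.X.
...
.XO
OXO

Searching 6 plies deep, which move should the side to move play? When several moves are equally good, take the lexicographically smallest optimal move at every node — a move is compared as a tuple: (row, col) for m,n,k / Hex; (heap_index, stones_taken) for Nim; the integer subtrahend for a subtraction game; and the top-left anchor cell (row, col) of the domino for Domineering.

X's best at [.X./.../.XO/OXO]: (1,1)

[.X./.../.XO/OXO] X move#1: (0,0):-1/XX./.../.XO/OXO, (0,2):-1/.XX/.../.XO/OXO, (1,0):-1/.X./X../.XO/OXO, (1,1):+1/.X./.X./.XO/OXO*, (1,2):+0/.X./..X/.XO/OXO, (2,0):-1/.X./.../XXO/OXO
[.X./.X./.XO/OXO] end (terminal -1, O#2); searched .X./.../.XO/OXO to 6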